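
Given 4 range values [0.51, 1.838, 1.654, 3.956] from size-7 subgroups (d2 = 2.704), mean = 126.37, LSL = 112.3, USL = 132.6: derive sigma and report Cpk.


R_bar = (0.51 + 1.838 + 1.654 + 3.956) / 4 = 1.9895
sigma = R_bar / d2 = 1.9895 / 2.704 = 0.73576183
Cp = (USL - LSL)/(6*sigma) = (132.6 - 112.3)/(6*0.73576183) = 4.5984
Cpu = (132.6 - 126.37)/(3*0.73576183) = 2.8225
Cpl = (126.37 - 112.3)/(3*0.73576183) = 6.3743
Cpk = min(Cpu, Cpl) = 2.8225

2.8225


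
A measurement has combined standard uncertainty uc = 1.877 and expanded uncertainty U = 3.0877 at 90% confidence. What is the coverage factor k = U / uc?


k = U / uc
k = 3.0877 / 1.877
k = 1.645

1.645


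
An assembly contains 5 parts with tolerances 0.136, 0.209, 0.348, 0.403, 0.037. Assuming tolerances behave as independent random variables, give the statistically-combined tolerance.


RSS = sqrt(0.136^2 + 0.209^2 + 0.348^2 + 0.403^2 + 0.037^2)
= sqrt(0.347059)
= 0.5891

0.5891


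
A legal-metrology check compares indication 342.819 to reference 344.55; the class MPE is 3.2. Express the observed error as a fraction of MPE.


e = indication - reference = 342.819 - 344.55 = -1.7310
|e| = 1.7310
ratio = |e| / MPE = 1.7310 / 3.2
ratio = 0.5409

0.5409


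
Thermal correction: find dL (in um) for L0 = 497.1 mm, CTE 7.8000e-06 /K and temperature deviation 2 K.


dL = L * alpha * dT
= 497.1 * 7.8000e-06 * 2
= 0.0077548 mm
dL_um = 0.0077548 * 1000 = 7.7548 um

7.7548


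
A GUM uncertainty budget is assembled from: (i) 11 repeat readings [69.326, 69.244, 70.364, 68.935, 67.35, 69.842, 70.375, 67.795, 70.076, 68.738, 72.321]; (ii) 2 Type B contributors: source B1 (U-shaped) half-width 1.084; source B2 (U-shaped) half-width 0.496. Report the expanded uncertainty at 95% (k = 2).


mean = (69.326 + 69.244 + 70.364 + 68.935 + 67.35 + 69.842 + 70.375 + 67.795 + 70.076 + 68.738 + 72.321) / 11 = 69.48781818
s = sqrt(sum((x - mean)^2)/(n-1)) = 1.3580308
u_A = s / sqrt(n) = 1.3580308 / sqrt(11) = 0.40946169
u_B1 = 1.084 / sqrt(2) = 0.76650375
u_B2 = 0.496 / sqrt(2) = 0.35072496
uc = sqrt(0.40946169^2 + 0.76650375^2 + 0.35072496^2) = 0.93712052
U = k * uc = 2 * 0.93712052
U = 1.8742

1.8742


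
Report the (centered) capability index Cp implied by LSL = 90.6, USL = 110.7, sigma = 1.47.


Cp = (USL - LSL) / (6 * sigma)
= (110.7 - 90.6) / (6 * 1.47)
= 20.1000 / 8.8200
= 2.2789

2.2789


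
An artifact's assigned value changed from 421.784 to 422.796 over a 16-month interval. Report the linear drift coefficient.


rate = (v2 - v1) / months
= (422.796 - 421.784) / 16
= 1.0120 / 16
= 0.0633

0.0633


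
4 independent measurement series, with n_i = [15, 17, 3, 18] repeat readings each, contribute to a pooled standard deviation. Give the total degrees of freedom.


nu = sum_i (n_i - 1)
nu = ((15 - 1) + (17 - 1) + (3 - 1) + (18 - 1))
nu = 14 + 16 + 2 + 17
nu = 49

49


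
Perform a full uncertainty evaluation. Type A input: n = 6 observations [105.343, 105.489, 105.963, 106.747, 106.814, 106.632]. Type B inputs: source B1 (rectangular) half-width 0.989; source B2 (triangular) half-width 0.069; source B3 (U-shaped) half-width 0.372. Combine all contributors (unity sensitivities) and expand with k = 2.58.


mean = (105.343 + 105.489 + 105.963 + 106.747 + 106.814 + 106.632) / 6 = 106.1646667
s = sqrt(sum((x - mean)^2)/(n-1)) = 0.6559691
u_A = s / sqrt(n) = 0.6559691 / sqrt(6) = 0.26779826
u_B1 = 0.989 / sqrt(3) = 0.57099942
u_B2 = 0.069 / sqrt(6) = 0.028169132
u_B3 = 0.372 / sqrt(2) = 0.26304372
uc = sqrt(0.26779826^2 + 0.57099942^2 + 0.028169132^2 + 0.26304372^2) = 0.68391647
U = k * uc = 2.58 * 0.68391647
U = 1.7645

1.7645


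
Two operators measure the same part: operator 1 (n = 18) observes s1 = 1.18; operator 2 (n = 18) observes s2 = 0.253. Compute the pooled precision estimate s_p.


s_p = sqrt(((n1-1)*s1^2 + (n2-1)*s2^2) / (n1+n2-2))
numerator = (18-1)*1.18^2 + (18-1)*0.253^2 = 23.6708 + 1.088153 = 24.758953
denominator = 18 + 18 - 2 = 34
s_p^2 = 24.758953 / 34 = 0.7282045
s_p = sqrt(0.7282045) = 0.8533

0.8533


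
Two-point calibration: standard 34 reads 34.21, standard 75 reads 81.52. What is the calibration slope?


slope = (y2 - y1) / (x2 - x1)
= (81.52 - 34.21) / (75 - 34)
= 47.3100 / 41
= 1.1539

1.1539


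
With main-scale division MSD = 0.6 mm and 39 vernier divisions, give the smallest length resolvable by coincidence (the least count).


LC = MSD / n_div
= 0.6 / 39
= 0.0154

0.0154


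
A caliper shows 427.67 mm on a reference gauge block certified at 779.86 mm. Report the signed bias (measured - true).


Systematic error = measured - true
= 427.67 - 779.86
= -352.1900

-352.1900


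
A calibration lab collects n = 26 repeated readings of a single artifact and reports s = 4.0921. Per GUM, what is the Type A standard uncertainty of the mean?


u_A = s / sqrt(n)
u_A = 4.0921 / sqrt(26)
u_A = 4.0921 / 5.0990195
u_A = 0.8025

0.8025


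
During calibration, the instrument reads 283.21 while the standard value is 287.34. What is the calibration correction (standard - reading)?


Correction = standard - reading
= 287.34 - 283.21
= 4.1300

4.1300


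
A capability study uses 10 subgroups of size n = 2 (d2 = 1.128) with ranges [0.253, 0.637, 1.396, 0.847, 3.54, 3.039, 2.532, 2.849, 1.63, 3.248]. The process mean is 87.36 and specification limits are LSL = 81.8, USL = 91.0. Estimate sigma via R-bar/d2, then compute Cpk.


R_bar = (0.253 + 0.637 + 1.396 + 0.847 + 3.54 + 3.039 + 2.532 + 2.849 + 1.63 + 3.248) / 10 = 1.9971
sigma = R_bar / d2 = 1.9971 / 1.128 = 1.7704787
Cp = (USL - LSL)/(6*sigma) = (91.0 - 81.8)/(6*1.7704787) = 0.8661
Cpu = (91.0 - 87.36)/(3*1.7704787) = 0.6853
Cpl = (87.36 - 81.8)/(3*1.7704787) = 1.0468
Cpk = min(Cpu, Cpl) = 0.6853

0.6853


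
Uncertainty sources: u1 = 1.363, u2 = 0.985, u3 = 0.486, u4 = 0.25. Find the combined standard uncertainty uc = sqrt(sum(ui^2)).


uc = sqrt(1.363^2 + 0.985^2 + 0.486^2 + 0.25^2)
uc = sqrt(3.12669)
uc = 1.7682

1.7682


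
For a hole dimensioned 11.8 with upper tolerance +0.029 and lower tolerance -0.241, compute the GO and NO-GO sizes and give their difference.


GO = nominal - lower_tol (smallest hole = maximum material condition)
GO = 11.8 - 0.241 = 11.559
NO-GO = nominal + upper_tol (largest hole = least material condition)
NO-GO = 11.8 + 0.029 = 11.829
spread = NO-GO - GO = 11.829 - 11.559 = 0.2700

0.2700


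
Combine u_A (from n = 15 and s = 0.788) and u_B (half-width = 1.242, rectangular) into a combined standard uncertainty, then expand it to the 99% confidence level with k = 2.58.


u_A = s / sqrt(n) = 0.788 / sqrt(15) = 0.20346073
u_B = half_width / sqrt(3) = 1.242 / sqrt(3) = 0.71706903
uc = sqrt(u_A^2 + u_B^2) = sqrt(0.20346073^2 + 0.71706903^2) = 0.74537525
U = k * uc = 2.58 * 0.74537525
U = 1.9231

1.9231


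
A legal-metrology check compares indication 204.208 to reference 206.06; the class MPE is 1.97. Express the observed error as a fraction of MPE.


e = indication - reference = 204.208 - 206.06 = -1.8520
|e| = 1.8520
ratio = |e| / MPE = 1.8520 / 1.97
ratio = 0.9401

0.9401


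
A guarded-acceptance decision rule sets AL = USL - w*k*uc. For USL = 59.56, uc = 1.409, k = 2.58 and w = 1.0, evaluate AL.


U = k * uc = 2.58 * 1.409 = 3.63522
guard band g = w * U = 1.0 * 3.63522 = 3.63522
AL = USL - g = 59.56 - 3.63522
AL = 55.9248

55.9248


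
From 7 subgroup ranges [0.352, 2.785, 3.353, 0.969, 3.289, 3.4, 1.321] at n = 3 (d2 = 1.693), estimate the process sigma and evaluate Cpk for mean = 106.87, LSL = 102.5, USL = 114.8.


R_bar = (0.352 + 2.785 + 3.353 + 0.969 + 3.289 + 3.4 + 1.321) / 7 = 2.2098571
sigma = R_bar / d2 = 2.2098571 / 1.693 = 1.3052907
Cp = (USL - LSL)/(6*sigma) = (114.8 - 102.5)/(6*1.3052907) = 1.5705
Cpu = (114.8 - 106.87)/(3*1.3052907) = 2.0251
Cpl = (106.87 - 102.5)/(3*1.3052907) = 1.1160
Cpk = min(Cpu, Cpl) = 1.1160

1.1160


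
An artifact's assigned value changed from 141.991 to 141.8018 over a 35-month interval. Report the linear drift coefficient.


rate = (v2 - v1) / months
= (141.8018 - 141.991) / 35
= -0.1892 / 35
= -0.0054

-0.0054


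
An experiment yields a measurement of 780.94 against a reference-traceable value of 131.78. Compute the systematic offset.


Systematic error = measured - true
= 780.94 - 131.78
= 649.1600

649.1600


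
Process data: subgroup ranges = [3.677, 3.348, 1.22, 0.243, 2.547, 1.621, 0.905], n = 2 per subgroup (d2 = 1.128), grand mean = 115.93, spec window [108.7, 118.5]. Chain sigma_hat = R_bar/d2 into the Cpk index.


R_bar = (3.677 + 3.348 + 1.22 + 0.243 + 2.547 + 1.621 + 0.905) / 7 = 1.9372857
sigma = R_bar / d2 = 1.9372857 / 1.128 = 1.7174519
Cp = (USL - LSL)/(6*sigma) = (118.5 - 108.7)/(6*1.7174519) = 0.9510
Cpu = (118.5 - 115.93)/(3*1.7174519) = 0.4988
Cpl = (115.93 - 108.7)/(3*1.7174519) = 1.4032
Cpk = min(Cpu, Cpl) = 0.4988

0.4988


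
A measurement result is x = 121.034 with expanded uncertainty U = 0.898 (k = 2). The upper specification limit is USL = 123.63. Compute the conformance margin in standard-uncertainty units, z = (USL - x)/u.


u = U / k = 0.898 / 2 = 0.449
margin = |USL - x| = |123.63 - 121.034| = 2.596
z = margin / u = 2.596 / 0.449
z = 5.7817

5.7817


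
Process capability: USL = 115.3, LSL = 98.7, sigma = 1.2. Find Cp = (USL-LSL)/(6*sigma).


Cp = (USL - LSL) / (6 * sigma)
= (115.3 - 98.7) / (6 * 1.2)
= 16.6000 / 7.2000
= 2.3056

2.3056


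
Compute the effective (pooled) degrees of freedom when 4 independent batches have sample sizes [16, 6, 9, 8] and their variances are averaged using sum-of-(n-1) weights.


nu = sum_i (n_i - 1)
nu = ((16 - 1) + (6 - 1) + (9 - 1) + (8 - 1))
nu = 15 + 5 + 8 + 7
nu = 35

35


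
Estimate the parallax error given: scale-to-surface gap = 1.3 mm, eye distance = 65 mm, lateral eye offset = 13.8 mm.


error = h * offset / d
= 1.3 * 13.8 / 65
= 0.2760

0.2760


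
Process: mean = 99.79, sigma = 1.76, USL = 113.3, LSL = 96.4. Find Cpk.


Cpu = (USL - mean) / (3*sigma) = (113.3 - 99.79) / (3*1.76) = 2.5587
Cpl = (mean - LSL) / (3*sigma) = (99.79 - 96.4) / (3*1.76) = 0.6420
Cpk = min(Cpu, Cpl) = 0.6420

0.6420


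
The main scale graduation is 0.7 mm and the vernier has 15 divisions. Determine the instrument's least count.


LC = MSD / n_div
= 0.7 / 15
= 0.0467

0.0467


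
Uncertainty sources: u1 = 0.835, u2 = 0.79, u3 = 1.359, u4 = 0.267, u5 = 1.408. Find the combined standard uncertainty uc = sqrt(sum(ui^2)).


uc = sqrt(0.835^2 + 0.79^2 + 1.359^2 + 0.267^2 + 1.408^2)
uc = sqrt(5.221959)
uc = 2.2852

2.2852


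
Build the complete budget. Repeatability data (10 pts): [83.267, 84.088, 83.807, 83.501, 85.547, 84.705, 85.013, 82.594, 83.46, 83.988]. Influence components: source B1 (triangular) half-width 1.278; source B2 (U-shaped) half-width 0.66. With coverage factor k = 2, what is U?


mean = (83.267 + 84.088 + 83.807 + 83.501 + 85.547 + 84.705 + 85.013 + 82.594 + 83.46 + 83.988) / 10 = 83.997
s = sqrt(sum((x - mean)^2)/(n-1)) = 0.88293551
u_A = s / sqrt(n) = 0.88293551 / sqrt(10) = 0.27920872
u_B1 = 1.278 / sqrt(6) = 0.52174132
u_B2 = 0.66 / sqrt(2) = 0.46669048
uc = sqrt(0.27920872^2 + 0.52174132^2 + 0.46669048^2) = 0.75363885
U = k * uc = 2 * 0.75363885
U = 1.5073

1.5073


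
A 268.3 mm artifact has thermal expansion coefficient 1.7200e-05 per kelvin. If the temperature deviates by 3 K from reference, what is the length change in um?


dL = L * alpha * dT
= 268.3 * 1.7200e-05 * 3
= 0.0138443 mm
dL_um = 0.0138443 * 1000 = 13.8443 um

13.8443


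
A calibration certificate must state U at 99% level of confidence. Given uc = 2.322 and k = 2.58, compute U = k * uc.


U = k * uc
U = 2.58 * 2.322
U = 5.9908

5.9908


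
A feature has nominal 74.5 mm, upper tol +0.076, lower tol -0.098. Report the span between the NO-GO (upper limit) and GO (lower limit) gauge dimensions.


GO = nominal - lower_tol (smallest hole = maximum material condition)
GO = 74.5 - 0.098 = 74.402
NO-GO = nominal + upper_tol (largest hole = least material condition)
NO-GO = 74.5 + 0.076 = 74.576
spread = NO-GO - GO = 74.576 - 74.402 = 0.1740

0.1740


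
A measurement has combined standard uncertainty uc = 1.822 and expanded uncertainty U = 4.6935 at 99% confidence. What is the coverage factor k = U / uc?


k = U / uc
k = 4.6935 / 1.822
k = 2.576

2.576


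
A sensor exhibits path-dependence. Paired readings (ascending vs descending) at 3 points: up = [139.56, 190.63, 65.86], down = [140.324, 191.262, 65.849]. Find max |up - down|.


|139.56 - 140.324| = 0.7640
|190.63 - 191.262| = 0.6320
|65.86 - 65.849| = 0.0110
hysteresis = max(diffs) = 0.7640

0.7640


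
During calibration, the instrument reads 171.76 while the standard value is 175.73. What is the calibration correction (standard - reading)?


Correction = standard - reading
= 175.73 - 171.76
= 3.9700

3.9700


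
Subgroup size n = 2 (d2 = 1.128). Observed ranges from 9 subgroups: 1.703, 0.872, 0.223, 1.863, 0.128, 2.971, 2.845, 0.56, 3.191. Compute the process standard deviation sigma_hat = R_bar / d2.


R_bar = (1.703 + 0.872 + 0.223 + 1.863 + 0.128 + 2.971 + 2.845 + 0.56 + 3.191) / 9
R_bar = 14.356 / 9 = 1.5951111
sigma_hat = R_bar / d2 = 1.5951111 / 1.128 = 1.4141

1.4141


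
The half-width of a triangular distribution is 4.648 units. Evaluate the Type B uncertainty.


u_B = half_width / sqrt(6)
u_B = 4.648 / 2.4494897
u_B = 1.8975

1.8975


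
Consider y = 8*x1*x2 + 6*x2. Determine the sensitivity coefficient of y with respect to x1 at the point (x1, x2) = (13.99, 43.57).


y = 8*x1*x2 + 6*x2
dy/dx1 = 8*x2
Evaluate at x2 = 43.57: c1 = 8 * 43.57
c1 = 348.5600

348.5600


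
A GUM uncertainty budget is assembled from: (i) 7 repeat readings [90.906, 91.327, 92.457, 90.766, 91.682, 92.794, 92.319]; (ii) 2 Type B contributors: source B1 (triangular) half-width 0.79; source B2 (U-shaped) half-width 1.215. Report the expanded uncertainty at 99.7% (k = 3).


mean = (90.906 + 91.327 + 92.457 + 90.766 + 91.682 + 92.794 + 92.319) / 7 = 91.75014286
s = sqrt(sum((x - mean)^2)/(n-1)) = 0.79348292
u_A = s / sqrt(n) = 0.79348292 / sqrt(7) = 0.29990835
u_B1 = 0.79 / sqrt(6) = 0.32251615
u_B2 = 1.215 / sqrt(2) = 0.85913474
uc = sqrt(0.29990835^2 + 0.32251615^2 + 0.85913474^2) = 0.96543989
U = k * uc = 3 * 0.96543989
U = 2.8963

2.8963


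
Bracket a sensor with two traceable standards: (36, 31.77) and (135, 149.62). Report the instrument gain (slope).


slope = (y2 - y1) / (x2 - x1)
= (149.62 - 31.77) / (135 - 36)
= 117.8500 / 99
= 1.1904

1.1904


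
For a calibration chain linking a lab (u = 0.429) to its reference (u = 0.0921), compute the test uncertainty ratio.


TUR = u_lab / u_ref
= 0.429 / 0.0921
= 4.6580

4.6580


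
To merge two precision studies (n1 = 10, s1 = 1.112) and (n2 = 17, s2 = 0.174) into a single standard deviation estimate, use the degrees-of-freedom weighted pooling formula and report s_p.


s_p = sqrt(((n1-1)*s1^2 + (n2-1)*s2^2) / (n1+n2-2))
numerator = (10-1)*1.112^2 + (17-1)*0.174^2 = 11.128896 + 0.484416 = 11.613312
denominator = 10 + 17 - 2 = 25
s_p^2 = 11.613312 / 25 = 0.46453248
s_p = sqrt(0.46453248) = 0.6816

0.6816


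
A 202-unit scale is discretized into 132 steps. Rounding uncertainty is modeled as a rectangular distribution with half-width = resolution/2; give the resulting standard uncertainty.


resolution = range / divisions
resolution = 202 / 132 = 1.530303
u_res = resolution / (2*sqrt(3))
u_res = 1.530303 / 3.4641016
u_res = 0.4418

0.4418


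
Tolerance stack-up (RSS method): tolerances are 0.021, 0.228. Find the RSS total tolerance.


RSS = sqrt(0.021^2 + 0.228^2)
= sqrt(0.052425)
= 0.2290

0.2290


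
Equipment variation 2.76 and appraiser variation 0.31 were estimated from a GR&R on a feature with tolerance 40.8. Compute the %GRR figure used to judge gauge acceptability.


GRR = sqrt(EV^2 + AV^2) = sqrt(2.76^2 + 0.31^2) = 2.7773549
%GRR = GRR / tol * 100 = 2.7773549 / 40.8 * 100
%GRR = 6.8072

6.8072


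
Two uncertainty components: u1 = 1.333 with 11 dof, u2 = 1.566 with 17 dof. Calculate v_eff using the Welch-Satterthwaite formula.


uc = sqrt(u1^2 + u2^2) = sqrt(1.333^2 + 1.566^2) = 2.0565128
v_eff = uc^4 / (u1^4/v1 + u2^4/v2)
= 2.0565128^4 / (1.333^4/11 + 1.566^4/17)
= 17.886512 / 0.64079805
v_eff = 27.9129

27.9129


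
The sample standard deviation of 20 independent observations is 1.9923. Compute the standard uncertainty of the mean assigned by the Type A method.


u_A = s / sqrt(n)
u_A = 1.9923 / sqrt(20)
u_A = 1.9923 / 4.472136
u_A = 0.4455

0.4455


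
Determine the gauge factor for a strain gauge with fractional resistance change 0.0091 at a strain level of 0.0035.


GF = (dR/R) / epsilon
= 0.0091 / 0.0035
= 2.6000

2.6000


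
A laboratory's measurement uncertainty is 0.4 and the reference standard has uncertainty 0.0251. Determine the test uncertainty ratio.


TUR = u_lab / u_ref
= 0.4 / 0.0251
= 15.9363

15.9363


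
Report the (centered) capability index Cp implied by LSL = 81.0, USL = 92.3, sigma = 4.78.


Cp = (USL - LSL) / (6 * sigma)
= (92.3 - 81.0) / (6 * 4.78)
= 11.3000 / 28.6800
= 0.3940

0.3940


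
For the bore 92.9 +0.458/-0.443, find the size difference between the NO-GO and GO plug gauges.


GO = nominal - lower_tol (smallest hole = maximum material condition)
GO = 92.9 - 0.443 = 92.457
NO-GO = nominal + upper_tol (largest hole = least material condition)
NO-GO = 92.9 + 0.458 = 93.358
spread = NO-GO - GO = 93.358 - 92.457 = 0.9010

0.9010


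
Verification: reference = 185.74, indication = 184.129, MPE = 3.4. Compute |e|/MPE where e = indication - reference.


e = indication - reference = 184.129 - 185.74 = -1.6110
|e| = 1.6110
ratio = |e| / MPE = 1.6110 / 3.4
ratio = 0.4738

0.4738


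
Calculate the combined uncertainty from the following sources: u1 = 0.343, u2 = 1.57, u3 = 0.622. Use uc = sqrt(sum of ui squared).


uc = sqrt(0.343^2 + 1.57^2 + 0.622^2)
uc = sqrt(2.969433)
uc = 1.7232

1.7232


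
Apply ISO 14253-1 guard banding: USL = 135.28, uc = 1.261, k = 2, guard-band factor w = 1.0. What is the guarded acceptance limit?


U = k * uc = 2 * 1.261 = 2.522
guard band g = w * U = 1.0 * 2.522 = 2.522
AL = USL - g = 135.28 - 2.522
AL = 132.7580

132.7580


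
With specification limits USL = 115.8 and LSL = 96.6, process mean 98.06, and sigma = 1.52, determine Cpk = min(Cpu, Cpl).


Cpu = (USL - mean) / (3*sigma) = (115.8 - 98.06) / (3*1.52) = 3.8904
Cpl = (mean - LSL) / (3*sigma) = (98.06 - 96.6) / (3*1.52) = 0.3202
Cpk = min(Cpu, Cpl) = 0.3202

0.3202


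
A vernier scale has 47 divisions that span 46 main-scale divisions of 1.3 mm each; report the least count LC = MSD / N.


LC = MSD / n_div
= 1.3 / 47
= 0.0277

0.0277


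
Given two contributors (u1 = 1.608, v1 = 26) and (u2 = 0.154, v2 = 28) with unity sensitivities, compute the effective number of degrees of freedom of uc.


uc = sqrt(u1^2 + u2^2) = sqrt(1.608^2 + 0.154^2) = 1.6153575
v_eff = uc^4 / (u1^4/v1 + u2^4/v2)
= 1.6153575^4 / (1.608^4/26 + 0.154^4/28)
= 6.8088632 / 0.25716079
v_eff = 26.4771

26.4771


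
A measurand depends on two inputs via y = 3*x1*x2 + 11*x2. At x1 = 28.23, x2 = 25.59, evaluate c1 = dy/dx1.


y = 3*x1*x2 + 11*x2
dy/dx1 = 3*x2
Evaluate at x2 = 25.59: c1 = 3 * 25.59
c1 = 76.7700

76.7700


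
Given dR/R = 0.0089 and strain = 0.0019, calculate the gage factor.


GF = (dR/R) / epsilon
= 0.0089 / 0.0019
= 4.6842

4.6842


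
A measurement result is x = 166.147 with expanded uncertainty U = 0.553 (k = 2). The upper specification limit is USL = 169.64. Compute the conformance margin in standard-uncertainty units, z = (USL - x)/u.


u = U / k = 0.553 / 2 = 0.2765
margin = |USL - x| = |169.64 - 166.147| = 3.493
z = margin / u = 3.493 / 0.2765
z = 12.6329

12.6329


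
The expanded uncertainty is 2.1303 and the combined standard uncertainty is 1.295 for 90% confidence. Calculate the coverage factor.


k = U / uc
k = 2.1303 / 1.295
k = 1.645

1.645


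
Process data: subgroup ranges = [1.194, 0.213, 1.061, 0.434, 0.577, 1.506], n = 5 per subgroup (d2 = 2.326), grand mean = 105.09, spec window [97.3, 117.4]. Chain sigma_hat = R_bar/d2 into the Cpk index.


R_bar = (1.194 + 0.213 + 1.061 + 0.434 + 0.577 + 1.506) / 6 = 0.83083333
sigma = R_bar / d2 = 0.83083333 / 2.326 = 0.35719404
Cp = (USL - LSL)/(6*sigma) = (117.4 - 97.3)/(6*0.35719404) = 9.3787
Cpu = (117.4 - 105.09)/(3*0.35719404) = 11.4877
Cpl = (105.09 - 97.3)/(3*0.35719404) = 7.2696
Cpk = min(Cpu, Cpl) = 7.2696

7.2696


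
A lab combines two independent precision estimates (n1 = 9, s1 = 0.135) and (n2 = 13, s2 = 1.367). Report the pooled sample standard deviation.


s_p = sqrt(((n1-1)*s1^2 + (n2-1)*s2^2) / (n1+n2-2))
numerator = (9-1)*0.135^2 + (13-1)*1.367^2 = 0.1458 + 22.424268 = 22.570068
denominator = 9 + 13 - 2 = 20
s_p^2 = 22.570068 / 20 = 1.1285034
s_p = sqrt(1.1285034) = 1.0623

1.0623


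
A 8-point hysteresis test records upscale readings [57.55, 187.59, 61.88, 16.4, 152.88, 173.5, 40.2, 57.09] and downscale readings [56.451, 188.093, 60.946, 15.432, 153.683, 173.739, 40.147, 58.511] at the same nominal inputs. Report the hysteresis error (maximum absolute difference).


|57.55 - 56.451| = 1.0990
|187.59 - 188.093| = 0.5030
|61.88 - 60.946| = 0.9340
|16.4 - 15.432| = 0.9680
|152.88 - 153.683| = 0.8030
|173.5 - 173.739| = 0.2390
|40.2 - 40.147| = 0.0530
|57.09 - 58.511| = 1.4210
hysteresis = max(diffs) = 1.4210

1.4210


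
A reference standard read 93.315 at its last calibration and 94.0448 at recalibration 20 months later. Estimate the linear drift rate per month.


rate = (v2 - v1) / months
= (94.0448 - 93.315) / 20
= 0.7298 / 20
= 0.0365

0.0365


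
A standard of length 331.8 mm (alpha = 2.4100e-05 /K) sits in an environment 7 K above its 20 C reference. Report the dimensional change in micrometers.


dL = L * alpha * dT
= 331.8 * 2.4100e-05 * 7
= 0.0559747 mm
dL_um = 0.0559747 * 1000 = 55.9747 um

55.9747


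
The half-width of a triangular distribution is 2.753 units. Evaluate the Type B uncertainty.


u_B = half_width / sqrt(6)
u_B = 2.753 / 2.4494897
u_B = 1.1239

1.1239


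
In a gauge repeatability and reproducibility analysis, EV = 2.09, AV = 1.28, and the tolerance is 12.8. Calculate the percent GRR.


GRR = sqrt(EV^2 + AV^2) = sqrt(2.09^2 + 1.28^2) = 2.4508162
%GRR = GRR / tol * 100 = 2.4508162 / 12.8 * 100
%GRR = 19.1470

19.1470


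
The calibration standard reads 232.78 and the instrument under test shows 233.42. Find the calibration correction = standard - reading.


Correction = standard - reading
= 232.78 - 233.42
= -0.6400

-0.6400


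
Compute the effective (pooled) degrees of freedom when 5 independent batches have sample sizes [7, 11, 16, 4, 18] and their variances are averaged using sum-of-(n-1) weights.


nu = sum_i (n_i - 1)
nu = ((7 - 1) + (11 - 1) + (16 - 1) + (4 - 1) + (18 - 1))
nu = 6 + 10 + 15 + 3 + 17
nu = 51

51


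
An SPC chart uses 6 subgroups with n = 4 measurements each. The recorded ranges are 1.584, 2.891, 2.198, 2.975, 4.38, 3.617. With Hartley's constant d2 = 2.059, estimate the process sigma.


R_bar = (1.584 + 2.891 + 2.198 + 2.975 + 4.38 + 3.617) / 6
R_bar = 17.645 / 6 = 2.9408333
sigma_hat = R_bar / d2 = 2.9408333 / 2.059 = 1.4283

1.4283


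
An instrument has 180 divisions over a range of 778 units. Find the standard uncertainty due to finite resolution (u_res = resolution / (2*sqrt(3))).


resolution = range / divisions
resolution = 778 / 180 = 4.3222222
u_res = resolution / (2*sqrt(3))
u_res = 4.3222222 / 3.4641016
u_res = 1.2477

1.2477


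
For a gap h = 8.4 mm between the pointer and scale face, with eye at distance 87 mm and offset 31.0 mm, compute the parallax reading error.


error = h * offset / d
= 8.4 * 31.0 / 87
= 2.9931

2.9931


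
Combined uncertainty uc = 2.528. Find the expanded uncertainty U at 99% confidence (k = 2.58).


U = k * uc
U = 2.58 * 2.528
U = 6.5222

6.5222


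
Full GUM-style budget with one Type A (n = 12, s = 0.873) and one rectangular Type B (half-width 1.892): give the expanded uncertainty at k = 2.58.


u_A = s / sqrt(n) = 0.873 / sqrt(12) = 0.25201339
u_B = half_width / sqrt(3) = 1.892 / sqrt(3) = 1.0923467
uc = sqrt(u_A^2 + u_B^2) = sqrt(0.25201339^2 + 1.0923467^2) = 1.1210406
U = k * uc = 2.58 * 1.1210406
U = 2.8923

2.8923


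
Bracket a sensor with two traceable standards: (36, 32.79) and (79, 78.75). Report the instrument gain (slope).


slope = (y2 - y1) / (x2 - x1)
= (78.75 - 32.79) / (79 - 36)
= 45.9600 / 43
= 1.0688

1.0688


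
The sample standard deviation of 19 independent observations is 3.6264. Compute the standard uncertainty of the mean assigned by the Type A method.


u_A = s / sqrt(n)
u_A = 3.6264 / sqrt(19)
u_A = 3.6264 / 4.3588989
u_A = 0.8320

0.8320


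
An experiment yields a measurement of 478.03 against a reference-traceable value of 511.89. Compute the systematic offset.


Systematic error = measured - true
= 478.03 - 511.89
= -33.8600

-33.8600


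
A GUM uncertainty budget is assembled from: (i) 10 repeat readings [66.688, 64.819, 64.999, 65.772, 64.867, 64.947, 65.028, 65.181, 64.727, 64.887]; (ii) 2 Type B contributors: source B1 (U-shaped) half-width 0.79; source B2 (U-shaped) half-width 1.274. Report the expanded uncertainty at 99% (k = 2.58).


mean = (66.688 + 64.819 + 64.999 + 65.772 + 64.867 + 64.947 + 65.028 + 65.181 + 64.727 + 64.887) / 10 = 65.1915
s = sqrt(sum((x - mean)^2)/(n-1)) = 0.60117556
u_A = s / sqrt(n) = 0.60117556 / sqrt(10) = 0.1901084
u_B1 = 0.79 / sqrt(2) = 0.55861436
u_B2 = 1.274 / sqrt(2) = 0.90085404
uc = sqrt(0.1901084^2 + 0.55861436^2 + 0.90085404^2) = 1.0769072
U = k * uc = 2.58 * 1.0769072
U = 2.7784

2.7784


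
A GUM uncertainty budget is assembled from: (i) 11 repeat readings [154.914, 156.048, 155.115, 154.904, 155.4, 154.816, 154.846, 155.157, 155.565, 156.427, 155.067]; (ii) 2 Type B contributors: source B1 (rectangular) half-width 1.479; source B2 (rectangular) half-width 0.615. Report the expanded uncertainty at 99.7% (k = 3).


mean = (154.914 + 156.048 + 155.115 + 154.904 + 155.4 + 154.816 + 154.846 + 155.157 + 155.565 + 156.427 + 155.067) / 11 = 155.2962727
s = sqrt(sum((x - mean)^2)/(n-1)) = 0.52581862
u_A = s / sqrt(n) = 0.52581862 / sqrt(11) = 0.15854028
u_B1 = 1.479 / sqrt(3) = 0.85390105
u_B2 = 0.615 / sqrt(3) = 0.35507042
uc = sqrt(0.15854028^2 + 0.85390105^2 + 0.35507042^2) = 0.93827343
U = k * uc = 3 * 0.93827343
U = 2.8148

2.8148


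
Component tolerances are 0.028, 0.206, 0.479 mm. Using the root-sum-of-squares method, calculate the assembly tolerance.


RSS = sqrt(0.028^2 + 0.206^2 + 0.479^2)
= sqrt(0.272661)
= 0.5222

0.5222


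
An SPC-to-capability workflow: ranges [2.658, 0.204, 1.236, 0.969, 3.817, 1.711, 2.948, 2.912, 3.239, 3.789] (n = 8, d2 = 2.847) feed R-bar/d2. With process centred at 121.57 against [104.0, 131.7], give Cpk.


R_bar = (2.658 + 0.204 + 1.236 + 0.969 + 3.817 + 1.711 + 2.948 + 2.912 + 3.239 + 3.789) / 10 = 2.3483
sigma = R_bar / d2 = 2.3483 / 2.847 = 0.82483316
Cp = (USL - LSL)/(6*sigma) = (131.7 - 104.0)/(6*0.82483316) = 5.5971
Cpu = (131.7 - 121.57)/(3*0.82483316) = 4.0938
Cpl = (121.57 - 104.0)/(3*0.82483316) = 7.1004
Cpk = min(Cpu, Cpl) = 4.0938

4.0938


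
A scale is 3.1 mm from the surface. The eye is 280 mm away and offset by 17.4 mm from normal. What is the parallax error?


error = h * offset / d
= 3.1 * 17.4 / 280
= 0.1926

0.1926


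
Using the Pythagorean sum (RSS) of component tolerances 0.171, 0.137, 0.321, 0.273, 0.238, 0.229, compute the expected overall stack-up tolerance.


RSS = sqrt(0.171^2 + 0.137^2 + 0.321^2 + 0.273^2 + 0.238^2 + 0.229^2)
= sqrt(0.334665)
= 0.5785

0.5785


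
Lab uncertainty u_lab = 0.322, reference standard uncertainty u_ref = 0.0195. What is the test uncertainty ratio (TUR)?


TUR = u_lab / u_ref
= 0.322 / 0.0195
= 16.5128

16.5128


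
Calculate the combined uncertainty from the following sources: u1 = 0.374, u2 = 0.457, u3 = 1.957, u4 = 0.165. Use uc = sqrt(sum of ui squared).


uc = sqrt(0.374^2 + 0.457^2 + 1.957^2 + 0.165^2)
uc = sqrt(4.205799)
uc = 2.0508

2.0508


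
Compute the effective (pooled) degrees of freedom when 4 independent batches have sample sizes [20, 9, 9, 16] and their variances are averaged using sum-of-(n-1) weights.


nu = sum_i (n_i - 1)
nu = ((20 - 1) + (9 - 1) + (9 - 1) + (16 - 1))
nu = 19 + 8 + 8 + 15
nu = 50

50


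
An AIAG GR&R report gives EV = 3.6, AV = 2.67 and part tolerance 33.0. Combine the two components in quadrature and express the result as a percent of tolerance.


GRR = sqrt(EV^2 + AV^2) = sqrt(3.6^2 + 2.67^2) = 4.4820643
%GRR = GRR / tol * 100 = 4.4820643 / 33.0 * 100
%GRR = 13.5820

13.5820


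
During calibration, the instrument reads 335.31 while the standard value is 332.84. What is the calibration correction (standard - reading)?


Correction = standard - reading
= 332.84 - 335.31
= -2.4700

-2.4700


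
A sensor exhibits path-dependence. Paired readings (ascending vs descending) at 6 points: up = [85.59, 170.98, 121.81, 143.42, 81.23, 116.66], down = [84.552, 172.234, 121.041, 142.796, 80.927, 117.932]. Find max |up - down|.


|85.59 - 84.552| = 1.0380
|170.98 - 172.234| = 1.2540
|121.81 - 121.041| = 0.7690
|143.42 - 142.796| = 0.6240
|81.23 - 80.927| = 0.3030
|116.66 - 117.932| = 1.2720
hysteresis = max(diffs) = 1.2720

1.2720


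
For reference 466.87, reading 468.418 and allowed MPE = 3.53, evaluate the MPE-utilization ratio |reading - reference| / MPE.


e = indication - reference = 468.418 - 466.87 = 1.5480
|e| = 1.5480
ratio = |e| / MPE = 1.5480 / 3.53
ratio = 0.4385

0.4385


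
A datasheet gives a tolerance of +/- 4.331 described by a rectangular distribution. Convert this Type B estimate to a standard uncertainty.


u_B = half_width / sqrt(3)
u_B = 4.331 / 1.7320508
u_B = 2.5005

2.5005


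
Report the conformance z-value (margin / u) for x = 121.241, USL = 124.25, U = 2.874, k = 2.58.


u = U / k = 2.874 / 2.58 = 1.1139535
margin = |USL - x| = |124.25 - 121.241| = 3.009
z = margin / u = 3.009 / 1.1139535
z = 2.7012

2.7012


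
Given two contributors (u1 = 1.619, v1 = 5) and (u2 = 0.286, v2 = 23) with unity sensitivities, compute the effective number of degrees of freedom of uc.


uc = sqrt(u1^2 + u2^2) = sqrt(1.619^2 + 0.286^2) = 1.6440672
v_eff = uc^4 / (u1^4/v1 + u2^4/v2)
= 1.6440672^4 / (1.619^4/5 + 0.286^4/23)
= 7.3059763 / 1.3743879
v_eff = 5.3158

5.3158


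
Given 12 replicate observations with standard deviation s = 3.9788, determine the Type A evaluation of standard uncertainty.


u_A = s / sqrt(n)
u_A = 3.9788 / sqrt(12)
u_A = 3.9788 / 3.4641016
u_A = 1.1486

1.1486


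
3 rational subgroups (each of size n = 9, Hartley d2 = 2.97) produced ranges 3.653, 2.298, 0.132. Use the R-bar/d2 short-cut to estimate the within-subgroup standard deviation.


R_bar = (3.653 + 2.298 + 0.132) / 3
R_bar = 6.083 / 3 = 2.0276667
sigma_hat = R_bar / d2 = 2.0276667 / 2.97 = 0.6827

0.6827


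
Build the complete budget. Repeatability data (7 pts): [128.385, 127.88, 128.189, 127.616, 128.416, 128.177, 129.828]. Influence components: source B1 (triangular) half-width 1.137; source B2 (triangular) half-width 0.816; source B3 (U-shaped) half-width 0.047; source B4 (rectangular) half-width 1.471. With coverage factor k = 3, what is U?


mean = (128.385 + 127.88 + 128.189 + 127.616 + 128.416 + 128.177 + 129.828) / 7 = 128.3558571
s = sqrt(sum((x - mean)^2)/(n-1)) = 0.70773475
u_A = s / sqrt(n) = 0.70773475 / sqrt(7) = 0.26749859
u_B1 = 1.137 / sqrt(6) = 0.46417831
u_B2 = 0.816 / sqrt(6) = 0.33313061
u_B3 = 0.047 / sqrt(2) = 0.033234019
u_B4 = 1.471 / sqrt(3) = 0.84928225
uc = sqrt(0.26749859^2 + 0.46417831^2 + 0.33313061^2 + 0.033234019^2 + 0.84928225^2) = 1.058479
U = k * uc = 3 * 1.058479
U = 3.1754

3.1754


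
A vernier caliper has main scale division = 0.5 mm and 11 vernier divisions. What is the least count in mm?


LC = MSD / n_div
= 0.5 / 11
= 0.0455

0.0455


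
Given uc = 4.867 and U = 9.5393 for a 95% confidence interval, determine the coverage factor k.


k = U / uc
k = 9.5393 / 4.867
k = 1.96

1.96


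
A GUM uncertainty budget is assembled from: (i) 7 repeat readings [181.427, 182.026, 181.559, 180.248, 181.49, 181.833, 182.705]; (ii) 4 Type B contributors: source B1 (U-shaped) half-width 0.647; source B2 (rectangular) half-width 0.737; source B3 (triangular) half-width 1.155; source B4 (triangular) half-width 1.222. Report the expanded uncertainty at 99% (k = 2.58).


mean = (181.427 + 182.026 + 181.559 + 180.248 + 181.49 + 181.833 + 182.705) / 7 = 181.6125714
s = sqrt(sum((x - mean)^2)/(n-1)) = 0.74468088
u_A = s / sqrt(n) = 0.74468088 / sqrt(7) = 0.28146292
u_B1 = 0.647 / sqrt(2) = 0.45749809
u_B2 = 0.737 / sqrt(3) = 0.42550715
u_B3 = 1.155 / sqrt(6) = 0.47152678
u_B4 = 1.222 / sqrt(6) = 0.49887941
uc = sqrt(0.28146292^2 + 0.45749809^2 + 0.42550715^2 + 0.47152678^2 + 0.49887941^2) = 0.96994865
U = k * uc = 2.58 * 0.96994865
U = 2.5025

2.5025


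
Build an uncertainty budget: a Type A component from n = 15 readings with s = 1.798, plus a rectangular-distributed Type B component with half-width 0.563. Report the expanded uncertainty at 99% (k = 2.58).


u_A = s / sqrt(n) = 1.798 / sqrt(15) = 0.4642416
u_B = half_width / sqrt(3) = 0.563 / sqrt(3) = 0.3250482
uc = sqrt(u_A^2 + u_B^2) = sqrt(0.4642416^2 + 0.3250482^2) = 0.56672444
U = k * uc = 2.58 * 0.56672444
U = 1.4621

1.4621


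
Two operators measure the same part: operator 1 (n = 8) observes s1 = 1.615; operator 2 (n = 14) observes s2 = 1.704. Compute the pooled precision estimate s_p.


s_p = sqrt(((n1-1)*s1^2 + (n2-1)*s2^2) / (n1+n2-2))
numerator = (8-1)*1.615^2 + (14-1)*1.704^2 = 18.257575 + 37.747008 = 56.004583
denominator = 8 + 14 - 2 = 20
s_p^2 = 56.004583 / 20 = 2.8002291
s_p = sqrt(2.8002291) = 1.6734

1.6734


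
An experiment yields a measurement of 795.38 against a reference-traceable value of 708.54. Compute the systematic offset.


Systematic error = measured - true
= 795.38 - 708.54
= 86.8400

86.8400


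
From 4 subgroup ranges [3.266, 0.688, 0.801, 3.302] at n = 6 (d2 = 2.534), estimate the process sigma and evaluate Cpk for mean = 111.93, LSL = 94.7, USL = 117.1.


R_bar = (3.266 + 0.688 + 0.801 + 3.302) / 4 = 2.01425
sigma = R_bar / d2 = 2.01425 / 2.534 = 0.7948895
Cp = (USL - LSL)/(6*sigma) = (117.1 - 94.7)/(6*0.7948895) = 4.6967
Cpu = (117.1 - 111.93)/(3*0.7948895) = 2.1680
Cpl = (111.93 - 94.7)/(3*0.7948895) = 7.2253
Cpk = min(Cpu, Cpl) = 2.1680

2.1680


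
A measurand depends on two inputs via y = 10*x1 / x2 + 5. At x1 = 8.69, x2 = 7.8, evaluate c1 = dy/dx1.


y = 10*x1 / x2 + 5
dy/dx1 = 10/x2
Evaluate at x2 = 7.8: c1 = 10 / 7.8
c1 = 1.2821

1.2821


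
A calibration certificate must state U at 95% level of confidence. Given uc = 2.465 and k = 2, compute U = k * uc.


U = k * uc
U = 2 * 2.465
U = 4.9300

4.9300


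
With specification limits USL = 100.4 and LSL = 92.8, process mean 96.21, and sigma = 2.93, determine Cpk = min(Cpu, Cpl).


Cpu = (USL - mean) / (3*sigma) = (100.4 - 96.21) / (3*2.93) = 0.4767
Cpl = (mean - LSL) / (3*sigma) = (96.21 - 92.8) / (3*2.93) = 0.3879
Cpk = min(Cpu, Cpl) = 0.3879

0.3879


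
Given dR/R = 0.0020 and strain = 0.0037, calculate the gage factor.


GF = (dR/R) / epsilon
= 0.0020 / 0.0037
= 0.5405

0.5405


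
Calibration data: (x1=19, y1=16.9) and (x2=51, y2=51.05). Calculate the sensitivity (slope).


slope = (y2 - y1) / (x2 - x1)
= (51.05 - 16.9) / (51 - 19)
= 34.1500 / 32
= 1.0672

1.0672


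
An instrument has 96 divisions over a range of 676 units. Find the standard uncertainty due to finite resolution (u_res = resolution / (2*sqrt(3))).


resolution = range / divisions
resolution = 676 / 96 = 7.0416667
u_res = resolution / (2*sqrt(3))
u_res = 7.0416667 / 3.4641016
u_res = 2.0328

2.0328


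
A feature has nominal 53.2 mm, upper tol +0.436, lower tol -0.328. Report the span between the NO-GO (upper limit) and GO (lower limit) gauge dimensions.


GO = nominal - lower_tol (smallest hole = maximum material condition)
GO = 53.2 - 0.328 = 52.872
NO-GO = nominal + upper_tol (largest hole = least material condition)
NO-GO = 53.2 + 0.436 = 53.636
spread = NO-GO - GO = 53.636 - 52.872 = 0.7640

0.7640


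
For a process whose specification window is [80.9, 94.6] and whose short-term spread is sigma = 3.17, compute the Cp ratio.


Cp = (USL - LSL) / (6 * sigma)
= (94.6 - 80.9) / (6 * 3.17)
= 13.7000 / 19.0200
= 0.7203

0.7203


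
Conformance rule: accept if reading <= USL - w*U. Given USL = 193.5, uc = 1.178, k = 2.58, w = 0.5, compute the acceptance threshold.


U = k * uc = 2.58 * 1.178 = 3.03924
guard band g = w * U = 0.5 * 3.03924 = 1.51962
AL = USL - g = 193.5 - 1.51962
AL = 191.9804

191.9804


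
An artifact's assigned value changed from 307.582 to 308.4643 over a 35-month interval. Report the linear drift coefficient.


rate = (v2 - v1) / months
= (308.4643 - 307.582) / 35
= 0.8823 / 35
= 0.0252

0.0252


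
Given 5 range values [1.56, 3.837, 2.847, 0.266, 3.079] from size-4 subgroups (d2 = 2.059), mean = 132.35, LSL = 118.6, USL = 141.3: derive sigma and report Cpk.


R_bar = (1.56 + 3.837 + 2.847 + 0.266 + 3.079) / 5 = 2.3178
sigma = R_bar / d2 = 2.3178 / 2.059 = 1.1256921
Cp = (USL - LSL)/(6*sigma) = (141.3 - 118.6)/(6*1.1256921) = 3.3609
Cpu = (141.3 - 132.35)/(3*1.1256921) = 2.6502
Cpl = (132.35 - 118.6)/(3*1.1256921) = 4.0716
Cpk = min(Cpu, Cpl) = 2.6502

2.6502


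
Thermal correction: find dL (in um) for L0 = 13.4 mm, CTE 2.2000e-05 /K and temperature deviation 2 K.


dL = L * alpha * dT
= 13.4 * 2.2000e-05 * 2
= 5.8960000e-04 mm
dL_um = 5.8960000e-04 * 1000 = 0.5896 um

0.5896


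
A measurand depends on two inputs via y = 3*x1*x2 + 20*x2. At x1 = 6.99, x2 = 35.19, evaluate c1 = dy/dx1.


y = 3*x1*x2 + 20*x2
dy/dx1 = 3*x2
Evaluate at x2 = 35.19: c1 = 3 * 35.19
c1 = 105.5700

105.5700


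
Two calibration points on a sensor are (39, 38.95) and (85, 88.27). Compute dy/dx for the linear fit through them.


slope = (y2 - y1) / (x2 - x1)
= (88.27 - 38.95) / (85 - 39)
= 49.3200 / 46
= 1.0722

1.0722


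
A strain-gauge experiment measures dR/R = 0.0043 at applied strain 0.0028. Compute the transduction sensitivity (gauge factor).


GF = (dR/R) / epsilon
= 0.0043 / 0.0028
= 1.5357

1.5357


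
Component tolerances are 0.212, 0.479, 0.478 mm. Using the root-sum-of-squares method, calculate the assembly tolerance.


RSS = sqrt(0.212^2 + 0.479^2 + 0.478^2)
= sqrt(0.502869)
= 0.7091

0.7091


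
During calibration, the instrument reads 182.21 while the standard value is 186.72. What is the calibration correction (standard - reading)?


Correction = standard - reading
= 186.72 - 182.21
= 4.5100

4.5100


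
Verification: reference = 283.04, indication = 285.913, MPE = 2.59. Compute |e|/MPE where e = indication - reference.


e = indication - reference = 285.913 - 283.04 = 2.8730
|e| = 2.8730
ratio = |e| / MPE = 2.8730 / 2.59
ratio = 1.1093

1.1093


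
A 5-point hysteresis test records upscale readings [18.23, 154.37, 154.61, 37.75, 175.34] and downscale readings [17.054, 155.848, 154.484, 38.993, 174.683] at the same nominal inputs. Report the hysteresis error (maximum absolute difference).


|18.23 - 17.054| = 1.1760
|154.37 - 155.848| = 1.4780
|154.61 - 154.484| = 0.1260
|37.75 - 38.993| = 1.2430
|175.34 - 174.683| = 0.6570
hysteresis = max(diffs) = 1.4780

1.4780


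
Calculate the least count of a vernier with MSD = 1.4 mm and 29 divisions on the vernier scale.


LC = MSD / n_div
= 1.4 / 29
= 0.0483

0.0483


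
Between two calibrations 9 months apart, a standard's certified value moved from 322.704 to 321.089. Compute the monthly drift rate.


rate = (v2 - v1) / months
= (321.089 - 322.704) / 9
= -1.6150 / 9
= -0.1794

-0.1794
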